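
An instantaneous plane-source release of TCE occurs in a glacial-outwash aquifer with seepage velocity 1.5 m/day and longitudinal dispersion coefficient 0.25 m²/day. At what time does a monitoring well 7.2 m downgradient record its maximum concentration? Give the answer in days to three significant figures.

4.69 days

For the 1D instantaneous-source solution, setting ∂C/∂t = 0 at fixed x gives v²t² + 2Dt − x² = 0, so t = (√(D² + v²x²) − D)/v².
√(D² + v²x²) = √(0.25² + 1.5² × 7.2²) = 10.80; v² = 2.25.
t = (10.80 − 0.25)/2.25 = 4.69 days (vs. the pure-advection estimate x/v = 4.80 d).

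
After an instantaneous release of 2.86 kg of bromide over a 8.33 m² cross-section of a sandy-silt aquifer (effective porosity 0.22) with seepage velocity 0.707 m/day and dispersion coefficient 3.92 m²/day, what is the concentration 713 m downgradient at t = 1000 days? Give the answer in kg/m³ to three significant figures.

0.00702 kg/m³

For an instantaneous plane source, C(x,t) = M/(n_e·A·√(4πDt)) · exp(−(x−vt)²/(4Dt)), with n_e·A the pore (flow) area.
Plume center vt = 0.707 × 1000 = 707 m, so the well at 713 m is 6 m downgradient of the peak.
√(4πDt) = 221.9 m, giving peak height M/(n_e·A·√(4πDt)) = 2.86/(0.22 × 8.33 × 221.9) = 0.007033 kg/m³.
(x−vt)²/(4Dt) = (6)²/(4 × 3.92 × 1000) = 0.002296; exp(−0.002296) = 0.9977.
C = 0.007033 × 0.9977 = 0.00702 kg/m³.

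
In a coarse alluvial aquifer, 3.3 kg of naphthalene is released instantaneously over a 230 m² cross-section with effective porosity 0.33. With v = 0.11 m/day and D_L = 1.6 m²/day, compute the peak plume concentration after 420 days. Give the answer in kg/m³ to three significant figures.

0.000473 kg/m³

The peak of an instantaneous 1D plume sits at x = vt; there the Gaussian factor is 1 and C_max = M/(n_e·A·√(4πDt)), where n_e·A is the pore area the mass is dissolved in.
√(4πDt) = √(4π × 1.6 × 420) = 91.89 m, so C_max = 3.3/(0.33 × 230 × 91.89) = 0.000473 kg/m³.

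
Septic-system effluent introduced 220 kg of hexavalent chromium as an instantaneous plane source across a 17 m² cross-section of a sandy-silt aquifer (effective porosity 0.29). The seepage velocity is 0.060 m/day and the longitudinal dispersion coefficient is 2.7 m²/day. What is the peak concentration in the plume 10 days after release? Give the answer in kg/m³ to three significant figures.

The peak of an instantaneous 1D plume sits at x = vt; there the Gaussian factor is 1 and C_max = M/(n_e·A·√(4πDt)), where n_e·A is the pore area the mass is dissolved in.
√(4πDt) = √(4π × 2.7 × 10) = 18.42 m, so C_max = 220/(0.29 × 17 × 18.42) = 2.42 kg/m³.

2.42 kg/m³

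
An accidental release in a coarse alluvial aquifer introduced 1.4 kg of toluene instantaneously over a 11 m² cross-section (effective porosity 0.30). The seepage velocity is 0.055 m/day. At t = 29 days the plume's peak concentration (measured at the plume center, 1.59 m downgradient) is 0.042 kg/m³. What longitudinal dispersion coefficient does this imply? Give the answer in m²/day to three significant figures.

0.280 m²/day

At the plume center C_max = M/(n_e·A·√(4πDt)), so D = M²/(4πt·(n_e·A·C_max)²).
n_e·A·C_max = 0.30 × 11 × 0.042 = 0.1386 kg/m.
D = 1.4²/(4π × 29 × 0.1386²) = 0.280 m²/day.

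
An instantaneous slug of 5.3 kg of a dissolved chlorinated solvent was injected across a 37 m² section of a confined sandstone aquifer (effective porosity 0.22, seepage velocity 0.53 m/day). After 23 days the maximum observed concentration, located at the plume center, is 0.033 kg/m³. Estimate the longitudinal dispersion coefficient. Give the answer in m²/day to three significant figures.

At the plume center C_max = M/(n_e·A·√(4πDt)), so D = M²/(4πt·(n_e·A·C_max)²).
n_e·A·C_max = 0.22 × 37 × 0.033 = 0.2686 kg/m.
D = 5.3²/(4π × 23 × 0.2686²) = 1.35 m²/day.

1.35 m²/day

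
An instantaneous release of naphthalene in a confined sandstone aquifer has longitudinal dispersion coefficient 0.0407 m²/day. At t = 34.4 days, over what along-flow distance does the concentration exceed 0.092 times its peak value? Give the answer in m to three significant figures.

The plume is Gaussian with σ = √(2Dt) = √(2 × 0.0407 × 34.4) = 1.673 m.
C/C_peak = exp(−Δx²/(2σ²)) = 0.092 ⇒ Δx = σ·√(−2 ln 0.092) = 1.673 × 2.184 = 3.654 m.
Width = 2Δx = 7.31 m.

7.31 m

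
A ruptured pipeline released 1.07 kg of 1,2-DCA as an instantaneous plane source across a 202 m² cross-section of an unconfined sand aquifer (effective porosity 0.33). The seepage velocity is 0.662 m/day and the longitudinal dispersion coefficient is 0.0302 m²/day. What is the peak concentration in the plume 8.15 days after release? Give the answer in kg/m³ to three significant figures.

0.00913 kg/m³

The peak of an instantaneous 1D plume sits at x = vt; there the Gaussian factor is 1 and C_max = M/(n_e·A·√(4πDt)), where n_e·A is the pore area the mass is dissolved in.
√(4πDt) = √(4π × 0.0302 × 8.15) = 1.759 m, so C_max = 1.07/(0.33 × 202 × 1.759) = 0.00913 kg/m³.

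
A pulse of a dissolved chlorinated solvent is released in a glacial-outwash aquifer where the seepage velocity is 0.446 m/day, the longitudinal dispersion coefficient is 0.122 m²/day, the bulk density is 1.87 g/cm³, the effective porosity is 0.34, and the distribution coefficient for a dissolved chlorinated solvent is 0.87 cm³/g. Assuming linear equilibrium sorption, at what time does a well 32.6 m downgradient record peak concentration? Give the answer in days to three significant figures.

Retardation factor R = 1 + ρ_b·K_d/n = 1 + 1.87 × 0.87/0.34 = 5.785.
Sorption retards both mechanisms: v_R = v/R = 0.07710 m/day, D_R = D/R = 0.02109 m²/day.
Peak time from v_R²t² + 2D_R t − x² = 0: t = (√(D_R² + v_R²x²) − D_R)/v_R².
√(D_R² + v_R²x²) = √(0.02109² + 0.07710² × 32.6²) = 2.514; v_R² = 0.005944.
t = (2.514 − 0.02109)/0.005944 = 419 days.

419 days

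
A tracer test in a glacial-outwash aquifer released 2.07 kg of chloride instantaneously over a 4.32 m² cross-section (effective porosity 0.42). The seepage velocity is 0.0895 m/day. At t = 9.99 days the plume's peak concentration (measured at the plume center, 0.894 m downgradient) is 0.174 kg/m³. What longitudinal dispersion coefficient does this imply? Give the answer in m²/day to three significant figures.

0.342 m²/day

At the plume center C_max = M/(n_e·A·√(4πDt)), so D = M²/(4πt·(n_e·A·C_max)²).
n_e·A·C_max = 0.42 × 4.32 × 0.174 = 0.3157 kg/m.
D = 2.07²/(4π × 9.99 × 0.3157²) = 0.342 m²/day.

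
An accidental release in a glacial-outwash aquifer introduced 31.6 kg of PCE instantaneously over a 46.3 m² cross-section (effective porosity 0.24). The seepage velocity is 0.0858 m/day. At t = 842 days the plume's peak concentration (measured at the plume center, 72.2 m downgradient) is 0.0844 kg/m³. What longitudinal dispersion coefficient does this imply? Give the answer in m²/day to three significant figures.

0.107 m²/day

At the plume center C_max = M/(n_e·A·√(4πDt)), so D = M²/(4πt·(n_e·A·C_max)²).
n_e·A·C_max = 0.24 × 46.3 × 0.0844 = 0.9379 kg/m.
D = 31.6²/(4π × 842 × 0.9379²) = 0.107 m²/day.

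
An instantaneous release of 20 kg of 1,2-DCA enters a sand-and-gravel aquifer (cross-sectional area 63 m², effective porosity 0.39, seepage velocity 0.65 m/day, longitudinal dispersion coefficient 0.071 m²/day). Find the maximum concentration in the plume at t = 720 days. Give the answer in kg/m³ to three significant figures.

0.0321 kg/m³

The peak of an instantaneous 1D plume sits at x = vt; there the Gaussian factor is 1 and C_max = M/(n_e·A·√(4πDt)), where n_e·A is the pore area the mass is dissolved in.
√(4πDt) = √(4π × 0.071 × 720) = 25.35 m, so C_max = 20/(0.39 × 63 × 25.35) = 0.0321 kg/m³.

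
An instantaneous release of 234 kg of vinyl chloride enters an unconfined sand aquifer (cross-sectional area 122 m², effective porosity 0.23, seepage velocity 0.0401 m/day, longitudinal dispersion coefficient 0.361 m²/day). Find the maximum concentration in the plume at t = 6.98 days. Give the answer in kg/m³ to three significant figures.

1.48 kg/m³

The peak of an instantaneous 1D plume sits at x = vt; there the Gaussian factor is 1 and C_max = M/(n_e·A·√(4πDt)), where n_e·A is the pore area the mass is dissolved in.
√(4πDt) = √(4π × 0.361 × 6.98) = 5.627 m, so C_max = 234/(0.23 × 122 × 5.627) = 1.48 kg/m³.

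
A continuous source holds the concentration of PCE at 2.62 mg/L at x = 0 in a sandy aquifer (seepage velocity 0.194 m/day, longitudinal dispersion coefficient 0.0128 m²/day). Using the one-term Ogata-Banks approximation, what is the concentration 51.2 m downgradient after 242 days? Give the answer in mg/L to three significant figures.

For a continuous step input, C/C₀ ≈ ½·erfc((x−vt)/(2√(Dt))).
vt = 0.194 × 242 = 46.948 m and 2√(Dt) = 2√(0.0128 × 242) = 3.520 m.
Argument (x−vt)/(2√(Dt)) = (51.2 − 46.948)/3.520 = 1.208; ½·erfc(1.208) = 0.04378.
C = 2.62 × 0.04378 = 0.115 mg/L.

0.115 mg/L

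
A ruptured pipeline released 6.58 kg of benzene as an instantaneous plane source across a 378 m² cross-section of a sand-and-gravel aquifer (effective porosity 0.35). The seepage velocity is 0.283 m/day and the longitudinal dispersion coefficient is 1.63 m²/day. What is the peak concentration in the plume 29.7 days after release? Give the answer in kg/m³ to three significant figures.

0.00202 kg/m³

The peak of an instantaneous 1D plume sits at x = vt; there the Gaussian factor is 1 and C_max = M/(n_e·A·√(4πDt)), where n_e·A is the pore area the mass is dissolved in.
√(4πDt) = √(4π × 1.63 × 29.7) = 24.66 m, so C_max = 6.58/(0.35 × 378 × 24.66) = 0.00202 kg/m³.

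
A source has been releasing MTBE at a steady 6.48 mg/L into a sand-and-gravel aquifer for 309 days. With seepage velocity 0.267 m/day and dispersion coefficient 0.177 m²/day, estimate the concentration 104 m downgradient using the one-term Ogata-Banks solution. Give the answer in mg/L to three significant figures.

0.129 mg/L

For a continuous step input, C/C₀ ≈ ½·erfc((x−vt)/(2√(Dt))).
vt = 0.267 × 309 = 82.503 m and 2√(Dt) = 2√(0.177 × 309) = 14.79 m.
Argument (x−vt)/(2√(Dt)) = (104 − 82.503)/14.79 = 1.453; ½·erfc(1.453) = 0.01995.
C = 6.48 × 0.01995 = 0.129 mg/L.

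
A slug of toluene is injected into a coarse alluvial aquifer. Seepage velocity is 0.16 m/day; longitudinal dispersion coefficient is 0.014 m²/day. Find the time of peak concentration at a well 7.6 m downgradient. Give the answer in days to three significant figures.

47.0 days

For the 1D instantaneous-source solution, setting ∂C/∂t = 0 at fixed x gives v²t² + 2Dt − x² = 0, so t = (√(D² + v²x²) − D)/v².
√(D² + v²x²) = √(0.014² + 0.16² × 7.6²) = 1.216; v² = 0.0256.
t = (1.216 − 0.014)/0.0256 = 47.0 days (vs. the pure-advection estimate x/v = 47.5 d).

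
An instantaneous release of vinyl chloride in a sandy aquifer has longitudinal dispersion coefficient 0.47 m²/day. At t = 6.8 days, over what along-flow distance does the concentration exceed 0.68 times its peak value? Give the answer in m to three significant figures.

The plume is Gaussian with σ = √(2Dt) = √(2 × 0.47 × 6.8) = 2.528 m.
C/C_peak = exp(−Δx²/(2σ²)) = 0.68 ⇒ Δx = σ·√(−2 ln 0.68) = 2.528 × 0.8783 = 2.220 m.
Width = 2Δx = 4.44 m.

4.44 m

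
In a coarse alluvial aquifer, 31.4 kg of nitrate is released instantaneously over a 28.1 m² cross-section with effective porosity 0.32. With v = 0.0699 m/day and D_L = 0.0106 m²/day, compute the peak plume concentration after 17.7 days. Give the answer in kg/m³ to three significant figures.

The peak of an instantaneous 1D plume sits at x = vt; there the Gaussian factor is 1 and C_max = M/(n_e·A·√(4πDt)), where n_e·A is the pore area the mass is dissolved in.
√(4πDt) = √(4π × 0.0106 × 17.7) = 1.535 m, so C_max = 31.4/(0.32 × 28.1 × 1.535) = 2.27 kg/m³.

2.27 kg/m³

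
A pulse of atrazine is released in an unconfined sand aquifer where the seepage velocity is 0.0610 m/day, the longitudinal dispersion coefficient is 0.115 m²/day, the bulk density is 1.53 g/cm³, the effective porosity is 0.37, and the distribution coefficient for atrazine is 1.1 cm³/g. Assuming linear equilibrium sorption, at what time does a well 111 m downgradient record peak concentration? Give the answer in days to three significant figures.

9930 days

Retardation factor R = 1 + ρ_b·K_d/n = 1 + 1.53 × 1.1/0.37 = 5.549.
Sorption retards both mechanisms: v_R = v/R = 0.01099 m/day, D_R = D/R = 0.02072 m²/day.
Peak time from v_R²t² + 2D_R t − x² = 0: t = (√(D_R² + v_R²x²) − D_R)/v_R².
√(D_R² + v_R²x²) = √(0.02072² + 0.01099² × 111²) = 1.220; v_R² = 0.0001208.
t = (1.220 − 0.02072)/0.0001208 = 9930 days.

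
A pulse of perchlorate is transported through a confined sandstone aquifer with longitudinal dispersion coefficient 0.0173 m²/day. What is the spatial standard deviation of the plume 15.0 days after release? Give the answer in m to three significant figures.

0.720 m

Dispersive spreading gives a Gaussian with σ² = 2Dt; advection only shifts the center.
σ = √(2 × 0.0173 × 15.0) = 0.720 m.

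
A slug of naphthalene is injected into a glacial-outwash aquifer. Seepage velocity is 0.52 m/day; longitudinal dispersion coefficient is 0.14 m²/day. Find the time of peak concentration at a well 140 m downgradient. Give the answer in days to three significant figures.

For the 1D instantaneous-source solution, setting ∂C/∂t = 0 at fixed x gives v²t² + 2Dt − x² = 0, so t = (√(D² + v²x²) − D)/v².
√(D² + v²x²) = √(0.14² + 0.52² × 140²) = 72.80; v² = 0.2704.
t = (72.80 − 0.14)/0.2704 = 269 days (vs. the pure-advection estimate x/v = 269 d).

269 days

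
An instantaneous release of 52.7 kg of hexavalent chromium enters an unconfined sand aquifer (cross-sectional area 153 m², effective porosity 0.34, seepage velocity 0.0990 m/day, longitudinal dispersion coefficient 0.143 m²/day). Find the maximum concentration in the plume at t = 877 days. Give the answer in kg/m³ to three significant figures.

0.0255 kg/m³

The peak of an instantaneous 1D plume sits at x = vt; there the Gaussian factor is 1 and C_max = M/(n_e·A·√(4πDt)), where n_e·A is the pore area the mass is dissolved in.
√(4πDt) = √(4π × 0.143 × 877) = 39.70 m, so C_max = 52.7/(0.34 × 153 × 39.70) = 0.0255 kg/m³.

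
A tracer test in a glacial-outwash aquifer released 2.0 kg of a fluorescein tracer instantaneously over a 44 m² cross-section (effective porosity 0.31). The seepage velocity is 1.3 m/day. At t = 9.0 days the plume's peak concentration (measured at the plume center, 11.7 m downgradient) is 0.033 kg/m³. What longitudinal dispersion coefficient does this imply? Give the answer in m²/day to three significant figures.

0.175 m²/day

At the plume center C_max = M/(n_e·A·√(4πDt)), so D = M²/(4πt·(n_e·A·C_max)²).
n_e·A·C_max = 0.31 × 44 × 0.033 = 0.4501 kg/m.
D = 2.0²/(4π × 9.0 × 0.4501²) = 0.175 m²/day.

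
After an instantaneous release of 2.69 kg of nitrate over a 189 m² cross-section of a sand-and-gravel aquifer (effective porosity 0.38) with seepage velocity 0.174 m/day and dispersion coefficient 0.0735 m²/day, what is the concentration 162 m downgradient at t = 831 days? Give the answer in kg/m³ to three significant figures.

0.000391 kg/m³

For an instantaneous plane source, C(x,t) = M/(n_e·A·√(4πDt)) · exp(−(x−vt)²/(4Dt)), with n_e·A the pore (flow) area.
Plume center vt = 0.174 × 831 = 144.594 m, so the well at 162 m is 17.406 m downgradient of the peak.
√(4πDt) = 27.70 m, giving peak height M/(n_e·A·√(4πDt)) = 2.69/(0.38 × 189 × 27.70) = 0.001352 kg/m³.
(x−vt)²/(4Dt) = (17.406)²/(4 × 0.0735 × 831) = 1.240; exp(−1.240) = 0.2894.
C = 0.001352 × 0.2894 = 0.000391 kg/m³.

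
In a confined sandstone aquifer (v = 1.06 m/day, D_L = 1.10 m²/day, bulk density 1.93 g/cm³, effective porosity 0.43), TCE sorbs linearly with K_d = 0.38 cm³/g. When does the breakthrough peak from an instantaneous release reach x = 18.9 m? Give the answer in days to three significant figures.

Retardation factor R = 1 + ρ_b·K_d/n = 1 + 1.93 × 0.38/0.43 = 2.706.
Sorption retards both mechanisms: v_R = v/R = 0.3917 m/day, D_R = D/R = 0.4065 m²/day.
Peak time from v_R²t² + 2D_R t − x² = 0: t = (√(D_R² + v_R²x²) − D_R)/v_R².
√(D_R² + v_R²x²) = √(0.4065² + 0.3917² × 18.9²) = 7.414; v_R² = 0.1534.
t = (7.414 − 0.4065)/0.1534 = 45.7 days.

45.7 days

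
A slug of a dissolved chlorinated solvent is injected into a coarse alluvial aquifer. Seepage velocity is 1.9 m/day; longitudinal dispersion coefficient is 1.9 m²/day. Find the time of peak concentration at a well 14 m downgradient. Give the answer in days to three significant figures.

For the 1D instantaneous-source solution, setting ∂C/∂t = 0 at fixed x gives v²t² + 2Dt − x² = 0, so t = (√(D² + v²x²) − D)/v².
√(D² + v²x²) = √(1.9² + 1.9² × 14²) = 26.67; v² = 3.61.
t = (26.67 − 1.9)/3.61 = 6.86 days (vs. the pure-advection estimate x/v = 7.37 d).

6.86 days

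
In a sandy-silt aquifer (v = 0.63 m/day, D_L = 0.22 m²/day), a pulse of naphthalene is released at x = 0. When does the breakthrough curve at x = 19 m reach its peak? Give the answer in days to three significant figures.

29.6 days

For the 1D instantaneous-source solution, setting ∂C/∂t = 0 at fixed x gives v²t² + 2Dt − x² = 0, so t = (√(D² + v²x²) − D)/v².
√(D² + v²x²) = √(0.22² + 0.63² × 19²) = 11.97; v² = 0.3969.
t = (11.97 − 0.22)/0.3969 = 29.6 days (vs. the pure-advection estimate x/v = 30.2 d).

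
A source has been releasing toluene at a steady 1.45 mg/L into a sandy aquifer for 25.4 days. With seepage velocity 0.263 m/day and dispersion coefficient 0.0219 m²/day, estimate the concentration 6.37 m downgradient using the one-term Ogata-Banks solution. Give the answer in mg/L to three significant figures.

0.893 mg/L

For a continuous step input, C/C₀ ≈ ½·erfc((x−vt)/(2√(Dt))).
vt = 0.263 × 25.4 = 6.6802 m and 2√(Dt) = 2√(0.0219 × 25.4) = 1.492 m.
Argument (x−vt)/(2√(Dt)) = (6.37 − 6.6802)/1.492 = -0.2079; ½·erfc(-0.2079) = 0.6156.
C = 1.45 × 0.6156 = 0.893 mg/L.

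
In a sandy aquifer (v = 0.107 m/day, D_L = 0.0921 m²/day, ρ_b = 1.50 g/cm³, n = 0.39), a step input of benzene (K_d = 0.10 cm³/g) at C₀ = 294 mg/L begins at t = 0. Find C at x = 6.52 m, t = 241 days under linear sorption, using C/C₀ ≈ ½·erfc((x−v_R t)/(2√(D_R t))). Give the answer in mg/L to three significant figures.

Retardation factor R = 1 + ρ_b·K_d/n = 1 + 1.50 × 0.10/0.39 = 1.385.
Sorption retards both mechanisms: v_R = v/R = 0.07726 m/day, D_R = D/R = 0.06650 m²/day.
v_R·t = 0.07726 × 241 = 18.61966 m; 2√(D_R t) = 8.007 m; argument = (6.52 − 18.61966)/8.007 = -1.511.
C = C₀ × ½·erfc(-1.511) = 294 × 0.9837 = 289 mg/L.

289 mg/L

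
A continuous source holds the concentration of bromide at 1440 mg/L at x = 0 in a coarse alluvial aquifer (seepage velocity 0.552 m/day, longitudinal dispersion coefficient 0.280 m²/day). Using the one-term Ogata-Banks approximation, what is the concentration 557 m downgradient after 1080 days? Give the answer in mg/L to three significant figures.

1360 mg/L

For a continuous step input, C/C₀ ≈ ½·erfc((x−vt)/(2√(Dt))).
vt = 0.552 × 1080 = 596.16 m and 2√(Dt) = 2√(0.280 × 1080) = 34.78 m.
Argument (x−vt)/(2√(Dt)) = (557 − 596.16)/34.78 = -1.126; ½·erfc(-1.126) = 0.9444.
C = 1440 × 0.9444 = 1360 mg/L.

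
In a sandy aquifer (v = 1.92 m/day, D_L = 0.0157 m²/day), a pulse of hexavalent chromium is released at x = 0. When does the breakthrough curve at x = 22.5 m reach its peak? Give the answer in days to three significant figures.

11.7 days

For the 1D instantaneous-source solution, setting ∂C/∂t = 0 at fixed x gives v²t² + 2Dt − x² = 0, so t = (√(D² + v²x²) − D)/v².
√(D² + v²x²) = √(0.0157² + 1.92² × 22.5²) = 43.20; v² = 3.6864.
t = (43.20 − 0.0157)/3.6864 = 11.7 days (vs. the pure-advection estimate x/v = 11.7 d).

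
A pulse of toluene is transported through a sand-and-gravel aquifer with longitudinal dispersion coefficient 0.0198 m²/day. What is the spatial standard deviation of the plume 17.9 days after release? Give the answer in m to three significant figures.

0.842 m

Dispersive spreading gives a Gaussian with σ² = 2Dt; advection only shifts the center.
σ = √(2 × 0.0198 × 17.9) = 0.842 m.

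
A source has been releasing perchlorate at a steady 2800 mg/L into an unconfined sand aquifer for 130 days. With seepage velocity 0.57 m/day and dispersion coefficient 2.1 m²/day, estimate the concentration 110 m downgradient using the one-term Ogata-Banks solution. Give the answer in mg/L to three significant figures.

For a continuous step input, C/C₀ ≈ ½·erfc((x−vt)/(2√(Dt))).
vt = 0.57 × 130 = 74.1 m and 2√(Dt) = 2√(2.1 × 130) = 33.05 m.
Argument (x−vt)/(2√(Dt)) = (110 − 74.1)/33.05 = 1.086; ½·erfc(1.086) = 0.06229.
C = 2800 × 0.06229 = 174 mg/L.

174 mg/L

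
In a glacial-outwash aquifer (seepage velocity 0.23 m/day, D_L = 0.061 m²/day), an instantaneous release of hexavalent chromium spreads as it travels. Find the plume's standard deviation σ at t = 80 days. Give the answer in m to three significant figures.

3.12 m

Dispersive spreading gives a Gaussian with σ² = 2Dt; advection only shifts the center.
σ = √(2 × 0.061 × 80) = 3.12 m.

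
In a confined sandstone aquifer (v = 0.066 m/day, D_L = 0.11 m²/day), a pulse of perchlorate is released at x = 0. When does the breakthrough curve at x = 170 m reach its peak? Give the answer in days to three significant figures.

2550 days

For the 1D instantaneous-source solution, setting ∂C/∂t = 0 at fixed x gives v²t² + 2Dt − x² = 0, so t = (√(D² + v²x²) − D)/v².
√(D² + v²x²) = √(0.11² + 0.066² × 170²) = 11.22; v² = 0.004356.
t = (11.22 − 0.11)/0.004356 = 2550 days (vs. the pure-advection estimate x/v = 2580 d).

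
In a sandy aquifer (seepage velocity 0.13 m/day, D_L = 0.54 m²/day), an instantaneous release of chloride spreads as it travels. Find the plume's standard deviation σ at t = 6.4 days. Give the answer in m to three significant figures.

2.63 m

Dispersive spreading gives a Gaussian with σ² = 2Dt; advection only shifts the center.
σ = √(2 × 0.54 × 6.4) = 2.63 m.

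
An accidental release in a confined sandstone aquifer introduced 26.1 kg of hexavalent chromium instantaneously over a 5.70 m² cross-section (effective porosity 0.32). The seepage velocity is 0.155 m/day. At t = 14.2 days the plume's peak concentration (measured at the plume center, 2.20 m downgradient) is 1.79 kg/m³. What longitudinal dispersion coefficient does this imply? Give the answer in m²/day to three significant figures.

0.358 m²/day

At the plume center C_max = M/(n_e·A·√(4πDt)), so D = M²/(4πt·(n_e·A·C_max)²).
n_e·A·C_max = 0.32 × 5.70 × 1.79 = 3.265 kg/m.
D = 26.1²/(4π × 14.2 × 3.265²) = 0.358 m²/day.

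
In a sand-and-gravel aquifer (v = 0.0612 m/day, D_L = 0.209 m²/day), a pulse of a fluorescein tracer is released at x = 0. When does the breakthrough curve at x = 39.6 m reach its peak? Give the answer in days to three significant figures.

594 days

For the 1D instantaneous-source solution, setting ∂C/∂t = 0 at fixed x gives v²t² + 2Dt − x² = 0, so t = (√(D² + v²x²) − D)/v².
√(D² + v²x²) = √(0.209² + 0.0612² × 39.6²) = 2.433; v² = 0.00374544.
t = (2.433 − 0.209)/0.00374544 = 594 days (vs. the pure-advection estimate x/v = 647 d).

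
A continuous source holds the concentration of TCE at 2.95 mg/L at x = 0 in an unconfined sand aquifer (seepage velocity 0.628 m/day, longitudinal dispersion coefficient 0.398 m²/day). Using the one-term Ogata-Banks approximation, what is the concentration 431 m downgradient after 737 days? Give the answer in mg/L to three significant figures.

2.67 mg/L

For a continuous step input, C/C₀ ≈ ½·erfc((x−vt)/(2√(Dt))).
vt = 0.628 × 737 = 462.836 m and 2√(Dt) = 2√(0.398 × 737) = 34.25 m.
Argument (x−vt)/(2√(Dt)) = (431 − 462.836)/34.25 = -0.9295; ½·erfc(-0.9295) = 0.9057.
C = 2.95 × 0.9057 = 2.67 mg/L.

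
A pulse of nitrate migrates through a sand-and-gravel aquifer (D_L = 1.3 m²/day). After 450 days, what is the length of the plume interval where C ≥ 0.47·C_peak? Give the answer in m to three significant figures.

84.1 m

The plume is Gaussian with σ = √(2Dt) = √(2 × 1.3 × 450) = 34.21 m.
C/C_peak = exp(−Δx²/(2σ²)) = 0.47 ⇒ Δx = σ·√(−2 ln 0.47) = 34.21 × 1.229 = 42.04 m.
Width = 2Δx = 84.1 m.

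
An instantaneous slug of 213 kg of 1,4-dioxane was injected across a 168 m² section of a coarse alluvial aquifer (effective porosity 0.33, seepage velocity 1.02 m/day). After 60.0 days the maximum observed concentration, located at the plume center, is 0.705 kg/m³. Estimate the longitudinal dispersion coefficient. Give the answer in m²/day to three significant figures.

At the plume center C_max = M/(n_e·A·√(4πDt)), so D = M²/(4πt·(n_e·A·C_max)²).
n_e·A·C_max = 0.33 × 168 × 0.705 = 39.09 kg/m.
D = 213²/(4π × 60.0 × 39.09²) = 0.0394 m²/day.

0.0394 m²/day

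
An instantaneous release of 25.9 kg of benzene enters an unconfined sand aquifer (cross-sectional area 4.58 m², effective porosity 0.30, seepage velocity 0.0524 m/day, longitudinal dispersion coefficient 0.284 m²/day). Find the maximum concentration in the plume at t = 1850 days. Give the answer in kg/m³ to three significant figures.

0.232 kg/m³

The peak of an instantaneous 1D plume sits at x = vt; there the Gaussian factor is 1 and C_max = M/(n_e·A·√(4πDt)), where n_e·A is the pore area the mass is dissolved in.
√(4πDt) = √(4π × 0.284 × 1850) = 81.25 m, so C_max = 25.9/(0.30 × 4.58 × 81.25) = 0.232 kg/m³.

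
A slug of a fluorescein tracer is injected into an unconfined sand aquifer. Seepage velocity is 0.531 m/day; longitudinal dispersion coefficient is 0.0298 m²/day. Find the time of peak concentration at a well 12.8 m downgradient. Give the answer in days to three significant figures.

24.0 days

For the 1D instantaneous-source solution, setting ∂C/∂t = 0 at fixed x gives v²t² + 2Dt − x² = 0, so t = (√(D² + v²x²) − D)/v².
√(D² + v²x²) = √(0.0298² + 0.531² × 12.8²) = 6.797; v² = 0.281961.
t = (6.797 − 0.0298)/0.281961 = 24.0 days (vs. the pure-advection estimate x/v = 24.1 d).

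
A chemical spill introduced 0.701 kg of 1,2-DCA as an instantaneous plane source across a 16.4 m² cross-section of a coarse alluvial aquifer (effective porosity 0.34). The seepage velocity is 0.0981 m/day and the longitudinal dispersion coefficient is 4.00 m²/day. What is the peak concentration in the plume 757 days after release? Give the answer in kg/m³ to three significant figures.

0.000644 kg/m³

The peak of an instantaneous 1D plume sits at x = vt; there the Gaussian factor is 1 and C_max = M/(n_e·A·√(4πDt)), where n_e·A is the pore area the mass is dissolved in.
√(4πDt) = √(4π × 4.00 × 757) = 195.1 m, so C_max = 0.701/(0.34 × 16.4 × 195.1) = 0.000644 kg/m³.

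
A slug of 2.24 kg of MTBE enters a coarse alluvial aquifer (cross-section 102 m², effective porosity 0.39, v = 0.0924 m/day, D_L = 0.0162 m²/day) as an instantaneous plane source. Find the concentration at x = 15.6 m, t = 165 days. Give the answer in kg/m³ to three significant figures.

For an instantaneous plane source, C(x,t) = M/(n_e·A·√(4πDt)) · exp(−(x−vt)²/(4Dt)), with n_e·A the pore (flow) area.
Plume center vt = 0.0924 × 165 = 15.246 m, so the well at 15.6 m is 0.354 m downgradient of the peak.
√(4πDt) = 5.796 m, giving peak height M/(n_e·A·√(4πDt)) = 2.24/(0.39 × 102 × 5.796) = 0.009715 kg/m³.
(x−vt)²/(4Dt) = (0.354)²/(4 × 0.0162 × 165) = 0.01172; exp(−0.01172) = 0.9883.
C = 0.009715 × 0.9883 = 0.00960 kg/m³.

0.00960 kg/m³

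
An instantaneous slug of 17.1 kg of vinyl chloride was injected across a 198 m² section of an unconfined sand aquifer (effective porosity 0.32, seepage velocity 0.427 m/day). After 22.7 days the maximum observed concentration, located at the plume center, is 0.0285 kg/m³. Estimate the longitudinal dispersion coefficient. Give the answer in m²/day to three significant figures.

At the plume center C_max = M/(n_e·A·√(4πDt)), so D = M²/(4πt·(n_e·A·C_max)²).
n_e·A·C_max = 0.32 × 198 × 0.0285 = 1.806 kg/m.
D = 17.1²/(4π × 22.7 × 1.806²) = 0.314 m²/day.

0.314 m²/day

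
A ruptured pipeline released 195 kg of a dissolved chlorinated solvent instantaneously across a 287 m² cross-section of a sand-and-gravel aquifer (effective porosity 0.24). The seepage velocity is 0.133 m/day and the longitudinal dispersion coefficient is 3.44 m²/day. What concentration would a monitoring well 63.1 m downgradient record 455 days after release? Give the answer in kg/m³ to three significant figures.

0.0202 kg/m³

For an instantaneous plane source, C(x,t) = M/(n_e·A·√(4πDt)) · exp(−(x−vt)²/(4Dt)), with n_e·A the pore (flow) area.
Plume center vt = 0.133 × 455 = 60.515 m, so the well at 63.1 m is 2.585 m downgradient of the peak.
√(4πDt) = 140.2 m, giving peak height M/(n_e·A·√(4πDt)) = 195/(0.24 × 287 × 140.2) = 0.02019 kg/m³.
(x−vt)²/(4Dt) = (2.585)²/(4 × 3.44 × 455) = 0.001067; exp(−0.001067) = 0.9989.
C = 0.02019 × 0.9989 = 0.0202 kg/m³.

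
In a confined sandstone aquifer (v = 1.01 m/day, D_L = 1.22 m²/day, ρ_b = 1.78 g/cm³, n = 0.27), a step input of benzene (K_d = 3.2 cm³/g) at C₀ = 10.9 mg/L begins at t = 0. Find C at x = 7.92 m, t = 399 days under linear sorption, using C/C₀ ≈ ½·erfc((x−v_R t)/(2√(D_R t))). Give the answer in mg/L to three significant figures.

10.2 mg/L

Retardation factor R = 1 + ρ_b·K_d/n = 1 + 1.78 × 3.2/0.27 = 22.10.
Sorption retards both mechanisms: v_R = v/R = 0.04570 m/day, D_R = D/R = 0.05520 m²/day.
v_R·t = 0.04570 × 399 = 18.2343 m; 2√(D_R t) = 9.386 m; argument = (7.92 − 18.2343)/9.386 = -1.099.
C = C₀ × ½·erfc(-1.099) = 10.9 × 0.9399 = 10.2 mg/L.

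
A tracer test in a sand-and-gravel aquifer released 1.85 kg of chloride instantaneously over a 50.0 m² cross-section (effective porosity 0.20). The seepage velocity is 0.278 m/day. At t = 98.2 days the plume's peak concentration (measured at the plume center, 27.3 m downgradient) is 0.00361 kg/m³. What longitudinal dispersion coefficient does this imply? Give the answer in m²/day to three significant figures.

2.13 m²/day

At the plume center C_max = M/(n_e·A·√(4πDt)), so D = M²/(4πt·(n_e·A·C_max)²).
n_e·A·C_max = 0.20 × 50.0 × 0.00361 = 0.03610 kg/m.
D = 1.85²/(4π × 98.2 × 0.03610²) = 2.13 m²/day.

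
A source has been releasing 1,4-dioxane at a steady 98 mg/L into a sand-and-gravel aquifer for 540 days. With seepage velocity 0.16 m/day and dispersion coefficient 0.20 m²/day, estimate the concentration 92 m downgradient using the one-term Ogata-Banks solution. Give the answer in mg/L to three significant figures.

For a continuous step input, C/C₀ ≈ ½·erfc((x−vt)/(2√(Dt))).
vt = 0.16 × 540 = 86.4 m and 2√(Dt) = 2√(0.20 × 540) = 20.78 m.
Argument (x−vt)/(2√(Dt)) = (92 − 86.4)/20.78 = 0.2695; ½·erfc(0.2695) = 0.3516.
C = 98 × 0.3516 = 34.5 mg/L.

34.5 mg/L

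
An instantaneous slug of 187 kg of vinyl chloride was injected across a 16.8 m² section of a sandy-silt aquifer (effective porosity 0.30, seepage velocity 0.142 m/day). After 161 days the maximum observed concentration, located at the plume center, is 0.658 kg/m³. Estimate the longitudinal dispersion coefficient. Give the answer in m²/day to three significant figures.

1.57 m²/day

At the plume center C_max = M/(n_e·A·√(4πDt)), so D = M²/(4πt·(n_e·A·C_max)²).
n_e·A·C_max = 0.30 × 16.8 × 0.658 = 3.316 kg/m.
D = 187²/(4π × 161 × 3.316²) = 1.57 m²/day.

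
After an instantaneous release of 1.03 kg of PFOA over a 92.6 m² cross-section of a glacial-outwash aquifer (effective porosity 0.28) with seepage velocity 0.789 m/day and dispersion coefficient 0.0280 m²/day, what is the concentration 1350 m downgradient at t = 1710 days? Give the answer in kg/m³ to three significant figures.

0.00161 kg/m³

For an instantaneous plane source, C(x,t) = M/(n_e·A·√(4πDt)) · exp(−(x−vt)²/(4Dt)), with n_e·A the pore (flow) area.
Plume center vt = 0.789 × 1710 = 1349.19 m, so the well at 1350 m is 0.81 m downgradient of the peak.
√(4πDt) = 24.53 m, giving peak height M/(n_e·A·√(4πDt)) = 1.03/(0.28 × 92.6 × 24.53) = 0.001619 kg/m³.
(x−vt)²/(4Dt) = (0.81)²/(4 × 0.0280 × 1710) = 0.003426; exp(−0.003426) = 0.9966.
C = 0.001619 × 0.9966 = 0.00161 kg/m³.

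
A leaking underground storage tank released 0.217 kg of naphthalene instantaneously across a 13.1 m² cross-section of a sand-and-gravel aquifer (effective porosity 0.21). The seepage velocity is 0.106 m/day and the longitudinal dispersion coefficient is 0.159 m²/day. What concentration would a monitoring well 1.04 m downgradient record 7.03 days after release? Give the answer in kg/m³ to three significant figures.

0.0206 kg/m³

For an instantaneous plane source, C(x,t) = M/(n_e·A·√(4πDt)) · exp(−(x−vt)²/(4Dt)), with n_e·A the pore (flow) area.
Plume center vt = 0.106 × 7.03 = 0.74518 m, so the well at 1.04 m is 0.29482 m downgradient of the peak.
√(4πDt) = 3.748 m, giving peak height M/(n_e·A·√(4πDt)) = 0.217/(0.21 × 13.1 × 3.748) = 0.02105 kg/m³.
(x−vt)²/(4Dt) = (0.29482)²/(4 × 0.159 × 7.03) = 0.01944; exp(−0.01944) = 0.9807.
C = 0.02105 × 0.9807 = 0.0206 kg/m³.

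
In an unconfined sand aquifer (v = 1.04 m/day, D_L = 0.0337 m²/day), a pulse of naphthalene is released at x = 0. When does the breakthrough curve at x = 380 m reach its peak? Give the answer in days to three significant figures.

For the 1D instantaneous-source solution, setting ∂C/∂t = 0 at fixed x gives v²t² + 2Dt − x² = 0, so t = (√(D² + v²x²) − D)/v².
√(D² + v²x²) = √(0.0337² + 1.04² × 380²) = 395.2; v² = 1.0816.
t = (395.2 − 0.0337)/1.0816 = 365 days (vs. the pure-advection estimate x/v = 365 d).

365 days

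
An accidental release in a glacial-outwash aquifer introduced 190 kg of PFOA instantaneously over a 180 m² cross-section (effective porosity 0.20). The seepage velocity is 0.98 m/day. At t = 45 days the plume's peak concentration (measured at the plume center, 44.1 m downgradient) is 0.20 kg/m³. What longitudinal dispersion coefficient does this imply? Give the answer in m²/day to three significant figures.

At the plume center C_max = M/(n_e·A·√(4πDt)), so D = M²/(4πt·(n_e·A·C_max)²).
n_e·A·C_max = 0.20 × 180 × 0.20 = 7.200 kg/m.
D = 190²/(4π × 45 × 7.200²) = 1.23 m²/day.

1.23 m²/day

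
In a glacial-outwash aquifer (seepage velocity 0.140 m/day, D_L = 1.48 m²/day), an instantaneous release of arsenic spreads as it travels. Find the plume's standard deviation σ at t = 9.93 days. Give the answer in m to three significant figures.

5.42 m

Dispersive spreading gives a Gaussian with σ² = 2Dt; advection only shifts the center.
σ = √(2 × 1.48 × 9.93) = 5.42 m.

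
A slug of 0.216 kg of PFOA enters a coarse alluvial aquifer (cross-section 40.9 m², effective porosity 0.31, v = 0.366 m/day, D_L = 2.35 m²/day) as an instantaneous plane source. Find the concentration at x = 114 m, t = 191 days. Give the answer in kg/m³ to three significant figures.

For an instantaneous plane source, C(x,t) = M/(n_e·A·√(4πDt)) · exp(−(x−vt)²/(4Dt)), with n_e·A the pore (flow) area.
Plume center vt = 0.366 × 191 = 69.906 m, so the well at 114 m is 44.094 m downgradient of the peak.
√(4πDt) = 75.10 m, giving peak height M/(n_e·A·√(4πDt)) = 0.216/(0.31 × 40.9 × 75.10) = 0.0002268 kg/m³.
(x−vt)²/(4Dt) = (44.094)²/(4 × 2.35 × 191) = 1.083; exp(−1.083) = 0.3386.
C = 0.0002268 × 0.3386 = 7.68e-05 kg/m³.

7.68e-05 kg/m³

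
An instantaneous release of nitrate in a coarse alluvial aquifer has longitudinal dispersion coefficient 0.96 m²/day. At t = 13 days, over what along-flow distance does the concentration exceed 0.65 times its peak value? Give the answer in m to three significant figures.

9.27 m

The plume is Gaussian with σ = √(2Dt) = √(2 × 0.96 × 13) = 4.996 m.
C/C_peak = exp(−Δx²/(2σ²)) = 0.65 ⇒ Δx = σ·√(−2 ln 0.65) = 4.996 × 0.9282 = 4.637 m.
Width = 2Δx = 9.27 m.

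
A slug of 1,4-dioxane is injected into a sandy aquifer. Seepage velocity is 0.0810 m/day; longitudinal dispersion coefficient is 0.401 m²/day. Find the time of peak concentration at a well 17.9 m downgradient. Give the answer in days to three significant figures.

168 days

For the 1D instantaneous-source solution, setting ∂C/∂t = 0 at fixed x gives v²t² + 2Dt − x² = 0, so t = (√(D² + v²x²) − D)/v².
√(D² + v²x²) = √(0.401² + 0.0810² × 17.9²) = 1.504; v² = 0.006561.
t = (1.504 − 0.401)/0.006561 = 168 days (vs. the pure-advection estimate x/v = 221 d).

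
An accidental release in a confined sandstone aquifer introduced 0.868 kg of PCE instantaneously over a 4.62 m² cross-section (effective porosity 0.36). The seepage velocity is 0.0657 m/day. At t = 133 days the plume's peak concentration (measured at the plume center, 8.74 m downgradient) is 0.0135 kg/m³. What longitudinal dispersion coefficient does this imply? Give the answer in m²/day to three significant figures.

At the plume center C_max = M/(n_e·A·√(4πDt)), so D = M²/(4πt·(n_e·A·C_max)²).
n_e·A·C_max = 0.36 × 4.62 × 0.0135 = 0.02245 kg/m.
D = 0.868²/(4π × 133 × 0.02245²) = 0.894 m²/day.

0.894 m²/day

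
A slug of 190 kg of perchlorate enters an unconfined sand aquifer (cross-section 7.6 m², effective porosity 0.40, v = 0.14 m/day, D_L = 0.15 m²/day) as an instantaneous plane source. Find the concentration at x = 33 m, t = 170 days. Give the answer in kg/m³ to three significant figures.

1.52 kg/m³

For an instantaneous plane source, C(x,t) = M/(n_e·A·√(4πDt)) · exp(−(x−vt)²/(4Dt)), with n_e·A the pore (flow) area.
Plume center vt = 0.14 × 170 = 23.8 m, so the well at 33 m is 9.2 m downgradient of the peak.
√(4πDt) = 17.90 m, giving peak height M/(n_e·A·√(4πDt)) = 190/(0.40 × 7.6 × 17.90) = 3.492 kg/m³.
(x−vt)²/(4Dt) = (9.2)²/(4 × 0.15 × 170) = 0.8298; exp(−0.8298) = 0.4361.
C = 3.492 × 0.4361 = 1.52 kg/m³.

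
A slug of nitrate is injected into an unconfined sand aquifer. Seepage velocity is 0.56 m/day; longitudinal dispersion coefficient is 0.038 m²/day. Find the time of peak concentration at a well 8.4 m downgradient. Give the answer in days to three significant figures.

For the 1D instantaneous-source solution, setting ∂C/∂t = 0 at fixed x gives v²t² + 2Dt − x² = 0, so t = (√(D² + v²x²) − D)/v².
√(D² + v²x²) = √(0.038² + 0.56² × 8.4²) = 4.704; v² = 0.3136.
t = (4.704 − 0.038)/0.3136 = 14.9 days (vs. the pure-advection estimate x/v = 15.0 d).

14.9 days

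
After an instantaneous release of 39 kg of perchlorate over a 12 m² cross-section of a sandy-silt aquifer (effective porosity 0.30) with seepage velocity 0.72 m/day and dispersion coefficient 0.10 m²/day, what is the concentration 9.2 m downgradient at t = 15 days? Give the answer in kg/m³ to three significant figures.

For an instantaneous plane source, C(x,t) = M/(n_e·A·√(4πDt)) · exp(−(x−vt)²/(4Dt)), with n_e·A the pore (flow) area.
Plume center vt = 0.72 × 15 = 10.8 m, so the well at 9.2 m is 1.6 m upgradient of the peak.
√(4πDt) = 4.342 m, giving peak height M/(n_e·A·√(4πDt)) = 39/(0.30 × 12 × 4.342) = 2.495 kg/m³.
(x−vt)²/(4Dt) = (-1.6)²/(4 × 0.10 × 15) = 0.4267; exp(−0.4267) = 0.6527.
C = 2.495 × 0.6527 = 1.63 kg/m³.

1.63 kg/m³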